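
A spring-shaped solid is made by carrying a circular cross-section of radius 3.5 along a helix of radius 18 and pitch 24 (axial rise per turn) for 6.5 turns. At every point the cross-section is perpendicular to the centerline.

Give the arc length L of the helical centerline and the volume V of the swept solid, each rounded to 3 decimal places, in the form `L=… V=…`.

2πR = 2π·18 = 113.097336
per-turn = √(113.097336² + 24²) = √(12791.0073 + 576) = √13367.0073 = 115.615774
L = 6.5 × 115.615774 = 751.502534
V = π·3.5² × L = 38.484510 × 751.502534 = 28921.206789

L=751.503 V=28921.207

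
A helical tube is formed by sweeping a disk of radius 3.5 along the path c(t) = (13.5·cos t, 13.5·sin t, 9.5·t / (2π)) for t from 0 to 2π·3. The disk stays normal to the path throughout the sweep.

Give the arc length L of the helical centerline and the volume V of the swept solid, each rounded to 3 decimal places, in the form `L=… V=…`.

L=256.060 V=9854.344

2πR = 2π·13.5 = 84.823002
per-turn = √(84.823002² + 9.5²) = √(7194.9416 + 90.25) = √7285.1916 = 85.353334
L = 3 × 85.353334 = 256.060002
V = π·3.5² × L = 38.484510 × 256.060002 = 9854.343698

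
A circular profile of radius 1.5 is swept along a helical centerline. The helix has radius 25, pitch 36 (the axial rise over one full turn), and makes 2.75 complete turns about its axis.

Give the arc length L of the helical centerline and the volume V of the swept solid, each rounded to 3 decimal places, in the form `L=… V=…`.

L=443.168 V=3132.573

2πR = 2π·25 = 157.079633
per-turn = √(157.079633² + 36²) = √(24674.0110 + 1296) = √25970.0110 = 161.152136
L = 2.75 × 161.152136 = 443.168375
V = π·1.5² × L = 7.068583 × 443.168375 = 3132.572647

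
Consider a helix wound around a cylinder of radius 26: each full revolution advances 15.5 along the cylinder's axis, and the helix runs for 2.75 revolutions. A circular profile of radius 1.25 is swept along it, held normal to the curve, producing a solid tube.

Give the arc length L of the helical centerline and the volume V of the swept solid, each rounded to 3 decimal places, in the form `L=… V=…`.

2πR = 2π·26 = 163.362818
per-turn = √(163.362818² + 15.5²) = √(26687.4103 + 240.25) = √26927.6603 = 164.096497
L = 2.75 × 164.096497 = 451.265367
V = π·1.25² × L = 4.908739 × 451.265367 = 2215.143688

L=451.265 V=2215.144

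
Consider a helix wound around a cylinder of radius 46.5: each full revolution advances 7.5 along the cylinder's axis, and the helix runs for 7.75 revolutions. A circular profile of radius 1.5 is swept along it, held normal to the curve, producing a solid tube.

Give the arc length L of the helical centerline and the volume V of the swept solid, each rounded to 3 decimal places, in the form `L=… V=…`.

L=2265.049 V=16010.687

2πR = 2π·46.5 = 292.168117
per-turn = √(292.168117² + 7.5²) = √(85362.2085 + 56.25) = √85418.4585 = 292.264364
L = 7.75 × 292.264364 = 2265.048821
V = π·1.5² × L = 7.068583 × 2265.048821 = 16010.686656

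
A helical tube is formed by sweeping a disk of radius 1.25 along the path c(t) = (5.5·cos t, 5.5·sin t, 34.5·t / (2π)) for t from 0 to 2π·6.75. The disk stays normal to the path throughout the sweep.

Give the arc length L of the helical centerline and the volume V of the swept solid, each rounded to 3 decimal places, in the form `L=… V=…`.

2πR = 2π·5.5 = 34.557519
per-turn = √(34.557519² + 34.5²) = √(1194.2221 + 1190.25) = √2384.4721 = 48.831057
L = 6.75 × 48.831057 = 329.609635
V = π·1.25² × L = 4.908739 × 329.609635 = 1617.967513

L=329.610 V=1617.968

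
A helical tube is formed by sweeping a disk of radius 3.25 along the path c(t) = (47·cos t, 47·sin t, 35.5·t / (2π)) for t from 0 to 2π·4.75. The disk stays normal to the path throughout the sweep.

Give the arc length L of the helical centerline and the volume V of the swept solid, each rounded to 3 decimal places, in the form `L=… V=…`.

2πR = 2π·47 = 295.309709
per-turn = √(295.309709² + 35.5²) = √(87207.8245 + 1260.25) = √88468.0745 = 297.435833
L = 4.75 × 297.435833 = 1412.820205
V = π·3.25² × L = 33.183072 × 1412.820205 = 46881.715144

L=1412.820 V=46881.715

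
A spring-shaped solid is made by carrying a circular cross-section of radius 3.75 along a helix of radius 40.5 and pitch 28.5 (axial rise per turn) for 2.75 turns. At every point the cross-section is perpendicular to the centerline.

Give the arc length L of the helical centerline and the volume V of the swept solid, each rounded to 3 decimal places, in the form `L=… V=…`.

2πR = 2π·40.5 = 254.469005
per-turn = √(254.469005² + 28.5²) = √(64754.4745 + 812.25) = √65566.7245 = 256.060002
L = 2.75 × 256.060002 = 704.165005
V = π·3.75² × L = 44.178647 × 704.165005 = 31109.056955

L=704.165 V=31109.057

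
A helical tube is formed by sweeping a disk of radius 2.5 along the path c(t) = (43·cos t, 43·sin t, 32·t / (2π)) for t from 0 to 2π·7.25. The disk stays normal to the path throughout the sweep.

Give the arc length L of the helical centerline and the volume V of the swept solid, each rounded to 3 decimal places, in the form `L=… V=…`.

2πR = 2π·43 = 270.176968
per-turn = √(270.176968² + 32²) = √(72995.5942 + 1024) = √74019.5942 = 272.065423
L = 7.25 × 272.065423 = 1972.474314
V = π·2.5² × L = 19.634954 × 1972.474314 = 38729.442580

L=1972.474 V=38729.443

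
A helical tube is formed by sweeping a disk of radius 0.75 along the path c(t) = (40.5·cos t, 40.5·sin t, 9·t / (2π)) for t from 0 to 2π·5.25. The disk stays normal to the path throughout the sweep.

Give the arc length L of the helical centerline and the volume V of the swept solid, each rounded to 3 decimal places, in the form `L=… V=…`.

L=1336.798 V=2362.316

2πR = 2π·40.5 = 254.469005
per-turn = √(254.469005² + 9²) = √(64754.4745 + 81) = √64835.4745 = 254.628110
L = 5.25 × 254.628110 = 1336.797578
V = π·0.75² × L = 1.767146 × 1336.797578 = 2362.316316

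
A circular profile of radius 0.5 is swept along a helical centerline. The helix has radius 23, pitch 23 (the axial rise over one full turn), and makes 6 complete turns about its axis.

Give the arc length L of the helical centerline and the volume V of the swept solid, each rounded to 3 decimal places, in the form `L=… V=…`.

L=877.993 V=689.574

2πR = 2π·23 = 144.513262
per-turn = √(144.513262² + 23²) = √(20884.0829 + 529) = √21413.0829 = 146.332098
L = 6 × 146.332098 = 877.992588
V = π·0.5² × L = 0.785398 × 877.992588 = 689.573766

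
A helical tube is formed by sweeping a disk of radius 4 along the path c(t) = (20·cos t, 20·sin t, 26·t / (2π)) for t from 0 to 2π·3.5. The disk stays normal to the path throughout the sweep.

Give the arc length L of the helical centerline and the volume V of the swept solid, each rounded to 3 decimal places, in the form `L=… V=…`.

2πR = 2π·20 = 125.663706
per-turn = √(125.663706² + 26²) = √(15791.3670 + 676) = √16467.3670 = 128.325239
L = 3.5 × 128.325239 = 449.138338
V = π·4² × L = 50.265482 × 449.138338 = 22576.155227

L=449.138 V=22576.155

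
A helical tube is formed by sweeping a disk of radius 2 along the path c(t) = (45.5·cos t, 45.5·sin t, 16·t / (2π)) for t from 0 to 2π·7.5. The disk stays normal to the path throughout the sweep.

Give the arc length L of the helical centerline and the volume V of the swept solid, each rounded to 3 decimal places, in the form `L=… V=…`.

2πR = 2π·45.5 = 285.884931
per-turn = √(285.884931² + 16²) = √(81730.1940 + 256) = √81986.1940 = 286.332314
L = 7.5 × 286.332314 = 2147.492355
V = π·2² × L = 12.566371 × 2147.492355 = 26986.184825

L=2147.492 V=26986.185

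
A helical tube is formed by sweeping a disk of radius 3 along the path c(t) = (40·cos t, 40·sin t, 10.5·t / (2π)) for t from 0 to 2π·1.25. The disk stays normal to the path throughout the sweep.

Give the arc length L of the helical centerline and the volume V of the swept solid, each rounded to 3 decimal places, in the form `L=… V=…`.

2πR = 2π·40 = 251.327412
per-turn = √(251.327412² + 10.5²) = √(63165.4682 + 110.25) = √63275.7182 = 251.546652
L = 1.25 × 251.546652 = 314.433315
V = π·3² × L = 28.274334 × 314.433315 = 8890.392534

L=314.433 V=8890.393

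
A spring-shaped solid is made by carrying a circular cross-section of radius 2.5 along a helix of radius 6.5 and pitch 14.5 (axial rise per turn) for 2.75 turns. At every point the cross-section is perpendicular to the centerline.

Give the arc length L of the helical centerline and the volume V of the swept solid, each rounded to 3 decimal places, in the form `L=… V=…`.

L=119.180 V=2340.103

2πR = 2π·6.5 = 40.840704
per-turn = √(40.840704² + 14.5²) = √(1667.9631 + 210.25) = √1878.2131 = 43.338356
L = 2.75 × 43.338356 = 119.180480
V = π·2.5² × L = 19.634954 × 119.180480 = 2340.103260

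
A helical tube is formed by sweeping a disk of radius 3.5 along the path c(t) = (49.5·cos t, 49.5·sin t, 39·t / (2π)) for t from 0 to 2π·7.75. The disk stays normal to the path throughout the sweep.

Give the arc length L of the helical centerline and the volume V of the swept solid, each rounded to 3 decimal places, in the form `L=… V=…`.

2πR = 2π·49.5 = 311.017673
per-turn = √(311.017673² + 39²) = √(96731.9927 + 1521) = √98252.9927 = 313.453334
L = 7.75 × 313.453334 = 2429.263340
V = π·3.5² × L = 38.484510 × 2429.263340 = 93489.009325

L=2429.263 V=93489.009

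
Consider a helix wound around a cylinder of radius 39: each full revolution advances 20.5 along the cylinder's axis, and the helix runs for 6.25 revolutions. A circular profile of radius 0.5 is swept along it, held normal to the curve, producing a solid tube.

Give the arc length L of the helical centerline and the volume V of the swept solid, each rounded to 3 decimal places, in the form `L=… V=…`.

L=1536.876 V=1207.060

2πR = 2π·39 = 245.044227
per-turn = √(245.044227² + 20.5²) = √(60046.6732 + 420.25) = √60466.9232 = 245.900230
L = 6.25 × 245.900230 = 1536.876438
V = π·0.5² × L = 0.785398 × 1536.876438 = 1207.059932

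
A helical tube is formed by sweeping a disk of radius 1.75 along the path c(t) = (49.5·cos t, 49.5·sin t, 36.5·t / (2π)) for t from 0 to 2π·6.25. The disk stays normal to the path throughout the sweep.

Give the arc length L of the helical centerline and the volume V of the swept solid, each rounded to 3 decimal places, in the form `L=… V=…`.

L=1957.201 V=18830.477

2πR = 2π·49.5 = 311.017673
per-turn = √(311.017673² + 36.5²) = √(96731.9927 + 1332.25) = √98064.2427 = 313.152108
L = 6.25 × 313.152108 = 1957.200675
V = π·1.75² × L = 9.621128 × 1957.200675 = 18830.477239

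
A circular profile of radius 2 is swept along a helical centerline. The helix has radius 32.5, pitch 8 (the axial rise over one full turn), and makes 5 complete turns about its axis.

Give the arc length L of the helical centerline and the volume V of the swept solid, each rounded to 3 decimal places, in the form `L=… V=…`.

L=1021.801 V=12840.328

2πR = 2π·32.5 = 204.203522
per-turn = √(204.203522² + 8²) = √(41699.0786 + 64) = √41763.0786 = 204.360169
L = 5 × 204.360169 = 1021.800844
V = π·2² × L = 12.566371 × 1021.800844 = 12840.328100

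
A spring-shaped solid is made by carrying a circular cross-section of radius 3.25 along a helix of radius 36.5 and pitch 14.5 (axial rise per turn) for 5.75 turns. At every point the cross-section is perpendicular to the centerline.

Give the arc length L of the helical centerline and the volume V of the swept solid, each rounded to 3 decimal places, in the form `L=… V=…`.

2πR = 2π·36.5 = 229.336264
per-turn = √(229.336264² + 14.5²) = √(52595.1219 + 210.25) = √52805.3719 = 229.794195
L = 5.75 × 229.794195 = 1321.316619
V = π·3.25² × L = 33.183072 × 1321.316619 = 43845.345027

L=1321.317 V=43845.345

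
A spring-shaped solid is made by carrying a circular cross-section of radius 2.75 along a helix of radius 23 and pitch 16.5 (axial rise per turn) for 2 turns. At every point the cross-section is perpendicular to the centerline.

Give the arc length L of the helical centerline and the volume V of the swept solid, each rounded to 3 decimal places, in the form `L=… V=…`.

L=290.904 V=6911.391

2πR = 2π·23 = 144.513262
per-turn = √(144.513262² + 16.5²) = √(20884.0829 + 272.25) = √21156.3329 = 145.452167
L = 2 × 145.452167 = 290.904334
V = π·2.75² × L = 23.758294 × 290.904334 = 6911.390826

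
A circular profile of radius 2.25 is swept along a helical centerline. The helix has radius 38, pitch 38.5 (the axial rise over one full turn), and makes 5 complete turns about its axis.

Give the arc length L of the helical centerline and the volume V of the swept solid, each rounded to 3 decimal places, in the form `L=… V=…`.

L=1209.226 V=19231.906

2πR = 2π·38 = 238.761042
per-turn = √(238.761042² + 38.5²) = √(57006.8350 + 1482.25) = √58489.0850 = 241.845167
L = 5 × 241.845167 = 1209.225837
V = π·2.25² × L = 15.904313 × 1209.225837 = 19231.905972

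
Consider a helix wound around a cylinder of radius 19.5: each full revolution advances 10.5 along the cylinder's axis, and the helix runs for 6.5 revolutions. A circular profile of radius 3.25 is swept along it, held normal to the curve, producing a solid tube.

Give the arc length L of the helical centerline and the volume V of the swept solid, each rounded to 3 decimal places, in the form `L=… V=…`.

L=799.313 V=26523.657

2πR = 2π·19.5 = 122.522113
per-turn = √(122.522113² + 10.5²) = √(15011.6683 + 110.25) = √15121.9183 = 122.971209
L = 6.5 × 122.971209 = 799.312860
V = π·3.25² × L = 33.183072 × 799.312860 = 26523.656502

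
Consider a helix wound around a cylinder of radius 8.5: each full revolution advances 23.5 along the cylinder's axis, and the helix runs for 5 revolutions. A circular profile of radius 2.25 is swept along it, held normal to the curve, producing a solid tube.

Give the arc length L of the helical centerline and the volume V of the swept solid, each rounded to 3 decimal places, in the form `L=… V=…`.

2πR = 2π·8.5 = 53.407075
per-turn = √(53.407075² + 23.5²) = √(2852.3157 + 552.25) = √3404.5657 = 58.348656
L = 5 × 58.348656 = 291.743281
V = π·2.25² × L = 15.904313 × 291.743281 = 4639.976395

L=291.743 V=4639.976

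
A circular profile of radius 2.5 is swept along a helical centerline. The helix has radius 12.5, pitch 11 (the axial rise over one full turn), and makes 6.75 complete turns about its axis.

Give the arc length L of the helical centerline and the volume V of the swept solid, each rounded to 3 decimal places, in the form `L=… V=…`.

L=535.318 V=10510.946

2πR = 2π·12.5 = 78.539816
per-turn = √(78.539816² + 11²) = √(6168.5028 + 121) = √6289.5028 = 79.306385
L = 6.75 × 79.306385 = 535.318101
V = π·2.5² × L = 19.634954 × 535.318101 = 10510.946331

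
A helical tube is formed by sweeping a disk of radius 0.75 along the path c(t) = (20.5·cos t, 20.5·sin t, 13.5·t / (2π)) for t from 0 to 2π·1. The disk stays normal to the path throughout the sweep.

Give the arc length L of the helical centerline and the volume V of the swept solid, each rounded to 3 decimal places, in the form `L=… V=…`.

L=129.511 V=228.865

2πR = 2π·20.5 = 128.805299
per-turn = √(128.805299² + 13.5²) = √(16590.8050 + 182.25) = √16773.0550 = 129.510830
L = 1 × 129.510830 = 129.510830
V = π·0.75² × L = 1.767146 × 129.510830 = 228.864527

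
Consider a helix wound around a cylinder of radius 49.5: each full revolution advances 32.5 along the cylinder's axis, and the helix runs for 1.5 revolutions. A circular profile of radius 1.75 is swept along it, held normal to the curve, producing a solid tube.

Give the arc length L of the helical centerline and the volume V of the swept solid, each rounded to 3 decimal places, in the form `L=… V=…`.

2πR = 2π·49.5 = 311.017673
per-turn = √(311.017673² + 32.5²) = √(96731.9927 + 1056.25) = √97788.2427 = 312.711117
L = 1.5 × 312.711117 = 469.066676
V = π·1.75² × L = 9.621128 × 469.066676 = 4512.950293

L=469.067 V=4512.950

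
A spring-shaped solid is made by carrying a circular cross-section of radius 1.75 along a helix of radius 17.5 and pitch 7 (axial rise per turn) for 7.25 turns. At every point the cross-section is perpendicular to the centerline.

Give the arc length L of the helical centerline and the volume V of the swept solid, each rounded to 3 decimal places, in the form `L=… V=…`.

L=798.793 V=7685.289

2πR = 2π·17.5 = 109.955743
per-turn = √(109.955743² + 7²) = √(12090.2654 + 49) = √12139.2654 = 110.178334
L = 7.25 × 110.178334 = 798.792925
V = π·1.75² × L = 9.621128 × 798.792925 = 7685.288579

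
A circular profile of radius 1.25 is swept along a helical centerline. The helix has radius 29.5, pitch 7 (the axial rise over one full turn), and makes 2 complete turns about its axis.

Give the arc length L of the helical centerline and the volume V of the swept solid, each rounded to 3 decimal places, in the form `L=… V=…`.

L=370.972 V=1821.006

2πR = 2π·29.5 = 185.353967
per-turn = √(185.353967² + 7²) = √(34356.0929 + 49) = √34405.0929 = 185.486099
L = 2 × 185.486099 = 370.972198
V = π·1.25² × L = 4.908739 × 370.972198 = 1821.005519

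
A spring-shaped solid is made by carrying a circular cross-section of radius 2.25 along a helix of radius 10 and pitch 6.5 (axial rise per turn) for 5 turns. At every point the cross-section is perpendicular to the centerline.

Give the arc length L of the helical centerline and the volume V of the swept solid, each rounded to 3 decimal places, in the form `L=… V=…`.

L=315.836 V=5023.152

2πR = 2π·10 = 62.831853
per-turn = √(62.831853² + 6.5²) = √(3947.8418 + 42.25) = √3990.0918 = 63.167173
L = 5 × 63.167173 = 315.835866
V = π·2.25² × L = 15.904313 × 315.835866 = 5023.152403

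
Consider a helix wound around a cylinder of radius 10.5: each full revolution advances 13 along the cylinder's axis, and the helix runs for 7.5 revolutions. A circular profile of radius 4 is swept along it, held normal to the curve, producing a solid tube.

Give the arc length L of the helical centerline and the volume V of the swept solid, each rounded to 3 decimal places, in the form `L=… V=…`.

L=504.316 V=25349.662

2πR = 2π·10.5 = 65.973446
per-turn = √(65.973446² + 13²) = √(4352.4955 + 169) = √4521.4955 = 67.242067
L = 7.5 × 67.242067 = 504.315501
V = π·4² × L = 50.265482 × 504.315501 = 25349.661950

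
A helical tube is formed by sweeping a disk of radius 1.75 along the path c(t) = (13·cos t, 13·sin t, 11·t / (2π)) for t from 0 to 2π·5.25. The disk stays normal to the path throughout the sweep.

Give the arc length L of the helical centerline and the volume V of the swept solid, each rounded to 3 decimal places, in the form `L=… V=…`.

L=432.699 V=4163.048

2πR = 2π·13 = 81.681409
per-turn = √(81.681409² + 11²) = √(6671.8526 + 121) = √6792.8526 = 82.418763
L = 5.25 × 82.418763 = 432.698508
V = π·1.75² × L = 9.621128 × 432.698508 = 4163.047518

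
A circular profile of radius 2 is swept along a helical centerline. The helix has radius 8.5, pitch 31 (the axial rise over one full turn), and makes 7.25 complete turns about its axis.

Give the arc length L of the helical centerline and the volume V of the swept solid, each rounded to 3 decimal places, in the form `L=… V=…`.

L=447.702 V=5625.994

2πR = 2π·8.5 = 53.407075
per-turn = √(53.407075² + 31²) = √(2852.3157 + 961) = √3813.3157 = 61.752050
L = 7.25 × 61.752050 = 447.702362
V = π·2² × L = 12.566371 × 447.702362 = 5625.993807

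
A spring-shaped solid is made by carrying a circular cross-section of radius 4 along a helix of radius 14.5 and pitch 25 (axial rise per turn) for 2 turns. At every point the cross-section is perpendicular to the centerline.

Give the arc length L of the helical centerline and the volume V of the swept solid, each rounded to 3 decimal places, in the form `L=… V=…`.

L=188.948 V=9497.563

2πR = 2π·14.5 = 91.106187
per-turn = √(91.106187² + 25²) = √(8300.3373 + 625) = √8925.3373 = 94.474003
L = 2 × 94.474003 = 188.948007
V = π·4² × L = 50.265482 × 188.948007 = 9497.562712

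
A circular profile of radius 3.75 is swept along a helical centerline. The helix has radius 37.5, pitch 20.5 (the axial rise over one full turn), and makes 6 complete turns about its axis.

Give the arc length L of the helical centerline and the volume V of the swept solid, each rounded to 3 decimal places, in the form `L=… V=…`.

L=1419.057 V=62692.035

2πR = 2π·37.5 = 235.619449
per-turn = √(235.619449² + 20.5²) = √(55516.5248 + 420.25) = √55936.7748 = 236.509566
L = 6 × 236.509566 = 1419.057395
V = π·3.75² × L = 44.178647 × 1419.057395 = 62692.035302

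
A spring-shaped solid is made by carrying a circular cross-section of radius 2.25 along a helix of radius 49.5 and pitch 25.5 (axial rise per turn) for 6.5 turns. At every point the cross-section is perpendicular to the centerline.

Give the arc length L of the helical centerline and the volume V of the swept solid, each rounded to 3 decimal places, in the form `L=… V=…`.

2πR = 2π·49.5 = 311.017673
per-turn = √(311.017673² + 25.5²) = √(96731.9927 + 650.25) = √97382.2427 = 312.061280
L = 6.5 × 312.061280 = 2028.398323
V = π·2.25² × L = 15.904313 × 2028.398323 = 32260.281425

L=2028.398 V=32260.281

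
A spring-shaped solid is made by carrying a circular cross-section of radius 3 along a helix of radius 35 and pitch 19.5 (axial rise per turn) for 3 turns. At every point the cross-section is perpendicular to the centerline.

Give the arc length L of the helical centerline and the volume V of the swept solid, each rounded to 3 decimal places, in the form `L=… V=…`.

2πR = 2π·35 = 219.911486
per-turn = √(219.911486² + 19.5²) = √(48361.0616 + 380.25) = √48741.3116 = 220.774345
L = 3 × 220.774345 = 662.323036
V = π·3² × L = 28.274334 × 662.323036 = 18726.742659

L=662.323 V=18726.743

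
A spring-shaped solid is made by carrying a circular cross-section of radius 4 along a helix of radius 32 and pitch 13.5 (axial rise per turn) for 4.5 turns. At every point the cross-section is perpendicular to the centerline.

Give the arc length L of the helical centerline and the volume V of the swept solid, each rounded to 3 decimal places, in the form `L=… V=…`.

2πR = 2π·32 = 201.061930
per-turn = √(201.061930² + 13.5²) = √(40425.8996 + 182.25) = √40608.1496 = 201.514639
L = 4.5 × 201.514639 = 906.815874
V = π·4² × L = 50.265482 × 906.815874 = 45581.537423

L=906.816 V=45581.537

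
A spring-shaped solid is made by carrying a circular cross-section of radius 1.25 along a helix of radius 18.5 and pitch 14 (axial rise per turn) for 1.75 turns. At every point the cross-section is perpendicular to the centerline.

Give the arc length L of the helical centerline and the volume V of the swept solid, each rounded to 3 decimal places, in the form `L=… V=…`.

2πR = 2π·18.5 = 116.238928
per-turn = √(116.238928² + 14²) = √(13511.4884 + 196) = √13707.4884 = 117.078984
L = 1.75 × 117.078984 = 204.888221
V = π·1.25² × L = 4.908739 × 204.888221 = 1005.742705

L=204.888 V=1005.743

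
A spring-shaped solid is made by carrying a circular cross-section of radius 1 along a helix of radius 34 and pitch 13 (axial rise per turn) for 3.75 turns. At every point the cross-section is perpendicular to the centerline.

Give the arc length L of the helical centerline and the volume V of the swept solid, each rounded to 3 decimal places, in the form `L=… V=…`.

2πR = 2π·34 = 213.628300
per-turn = √(213.628300² + 13²) = √(45637.0508 + 169) = √45806.0508 = 214.023482
L = 3.75 × 214.023482 = 802.588057
V = π·1² × L = 3.141593 × 802.588057 = 2521.404743

L=802.588 V=2521.405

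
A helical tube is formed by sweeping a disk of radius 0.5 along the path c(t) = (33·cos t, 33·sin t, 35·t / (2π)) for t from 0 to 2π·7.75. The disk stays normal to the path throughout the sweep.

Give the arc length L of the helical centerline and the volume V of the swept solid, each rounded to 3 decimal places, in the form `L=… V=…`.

L=1629.657 V=1279.930

2πR = 2π·33 = 207.345115
per-turn = √(207.345115² + 35²) = √(42991.9968 + 1225) = √44216.9968 = 210.278379
L = 7.75 × 210.278379 = 1629.657439
V = π·0.5² × L = 0.785398 × 1629.657439 = 1279.929960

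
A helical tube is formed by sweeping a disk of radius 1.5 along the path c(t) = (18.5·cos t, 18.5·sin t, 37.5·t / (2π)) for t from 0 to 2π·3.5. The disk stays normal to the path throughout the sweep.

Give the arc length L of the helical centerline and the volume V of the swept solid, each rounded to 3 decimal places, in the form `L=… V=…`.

L=427.484 V=3021.704

2πR = 2π·18.5 = 116.238928
per-turn = √(116.238928² + 37.5²) = √(13511.4884 + 1406.25) = √14917.7384 = 122.138194
L = 3.5 × 122.138194 = 427.483679
V = π·1.5² × L = 7.068583 × 427.483679 = 3021.704066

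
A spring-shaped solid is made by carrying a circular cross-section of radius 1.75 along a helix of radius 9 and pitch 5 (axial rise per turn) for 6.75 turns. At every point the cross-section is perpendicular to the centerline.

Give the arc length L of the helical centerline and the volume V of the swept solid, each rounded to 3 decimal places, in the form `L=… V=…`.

2πR = 2π·9 = 56.548668
per-turn = √(56.548668² + 5²) = √(3197.7518 + 25) = √3222.7518 = 56.769286
L = 6.75 × 56.769286 = 383.192680
V = π·1.75² × L = 9.621128 × 383.192680 = 3686.745633

L=383.193 V=3686.746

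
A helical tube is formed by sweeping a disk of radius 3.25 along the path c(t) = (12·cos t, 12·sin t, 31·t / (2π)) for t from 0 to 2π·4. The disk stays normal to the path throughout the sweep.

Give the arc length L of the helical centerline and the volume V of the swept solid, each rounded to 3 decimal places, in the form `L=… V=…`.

L=326.089 V=10820.647

2πR = 2π·12 = 75.398224
per-turn = √(75.398224² + 31²) = √(5684.8921 + 961) = √6645.8921 = 81.522341
L = 4 × 81.522341 = 326.089365
V = π·3.25² × L = 33.183072 × 326.089365 = 10820.647019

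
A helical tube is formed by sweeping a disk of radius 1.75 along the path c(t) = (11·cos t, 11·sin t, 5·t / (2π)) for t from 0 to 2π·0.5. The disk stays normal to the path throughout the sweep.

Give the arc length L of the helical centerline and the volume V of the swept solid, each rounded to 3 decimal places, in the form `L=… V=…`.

2πR = 2π·11 = 69.115038
per-turn = √(69.115038² + 5²) = √(4776.8885 + 25) = √4801.8885 = 69.295660
L = 0.5 × 69.295660 = 34.647830
V = π·1.75² × L = 9.621128 × 34.647830 = 333.351191

L=34.648 V=333.351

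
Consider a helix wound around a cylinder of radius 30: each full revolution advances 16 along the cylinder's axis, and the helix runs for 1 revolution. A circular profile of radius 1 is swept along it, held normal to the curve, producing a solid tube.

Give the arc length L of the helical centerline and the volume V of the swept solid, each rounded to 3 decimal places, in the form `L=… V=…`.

L=189.173 V=594.306

2πR = 2π·30 = 188.495559
per-turn = √(188.495559² + 16²) = √(35530.5758 + 256) = √35786.5758 = 189.173402
L = 1 × 189.173402 = 189.173402
V = π·1² × L = 3.141593 × 189.173402 = 594.305768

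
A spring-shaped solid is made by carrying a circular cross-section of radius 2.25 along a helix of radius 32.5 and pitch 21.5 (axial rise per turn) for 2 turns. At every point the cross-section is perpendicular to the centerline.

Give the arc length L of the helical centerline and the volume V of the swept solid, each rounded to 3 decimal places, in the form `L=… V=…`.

2πR = 2π·32.5 = 204.203522
per-turn = √(204.203522² + 21.5²) = √(41699.0786 + 462.25) = √42161.3286 = 205.332240
L = 2 × 205.332240 = 410.664479
V = π·2.25² × L = 15.904313 × 410.664479 = 6531.336335

L=410.664 V=6531.336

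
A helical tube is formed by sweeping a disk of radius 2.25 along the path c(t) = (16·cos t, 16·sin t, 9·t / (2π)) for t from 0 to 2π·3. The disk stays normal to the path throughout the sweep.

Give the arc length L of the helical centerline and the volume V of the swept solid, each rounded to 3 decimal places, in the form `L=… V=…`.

2πR = 2π·16 = 100.530965
per-turn = √(100.530965² + 9²) = √(10106.4749 + 81) = √10187.4749 = 100.933022
L = 3 × 100.933022 = 302.799066
V = π·2.25² × L = 15.904313 × 302.799066 = 4815.811058

L=302.799 V=4815.811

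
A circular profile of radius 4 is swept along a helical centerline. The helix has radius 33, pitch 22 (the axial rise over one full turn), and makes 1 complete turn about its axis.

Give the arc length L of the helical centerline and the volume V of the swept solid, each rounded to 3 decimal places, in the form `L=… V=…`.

L=208.509 V=10480.805

2πR = 2π·33 = 207.345115
per-turn = √(207.345115² + 22²) = √(42991.9968 + 484) = √43475.9968 = 208.508985
L = 1 × 208.508985 = 208.508985
V = π·4² × L = 50.265482 × 208.508985 = 10480.804721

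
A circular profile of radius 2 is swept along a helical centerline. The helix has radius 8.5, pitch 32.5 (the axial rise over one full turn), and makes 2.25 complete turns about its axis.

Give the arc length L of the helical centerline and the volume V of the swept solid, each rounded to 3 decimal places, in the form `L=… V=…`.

2πR = 2π·8.5 = 53.407075
per-turn = √(53.407075² + 32.5²) = √(2852.3157 + 1056.25) = √3908.5657 = 62.518523
L = 2.25 × 62.518523 = 140.666676
V = π·2² × L = 12.566371 × 140.666676 = 1767.669583

L=140.667 V=1767.670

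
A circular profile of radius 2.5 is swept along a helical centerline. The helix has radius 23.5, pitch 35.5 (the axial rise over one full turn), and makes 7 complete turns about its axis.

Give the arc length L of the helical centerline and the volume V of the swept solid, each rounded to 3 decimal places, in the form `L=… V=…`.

L=1063.037 V=20872.687

2πR = 2π·23.5 = 147.654855
per-turn = √(147.654855² + 35.5²) = √(21801.9561 + 1260.25) = √23062.2061 = 151.862458
L = 7 × 151.862458 = 1063.037205
V = π·2.5² × L = 19.634954 × 1063.037205 = 20872.686718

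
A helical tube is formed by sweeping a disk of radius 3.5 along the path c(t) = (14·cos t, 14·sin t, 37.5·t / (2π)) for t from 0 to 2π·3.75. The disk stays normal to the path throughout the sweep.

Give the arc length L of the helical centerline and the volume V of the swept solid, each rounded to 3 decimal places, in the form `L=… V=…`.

2πR = 2π·14 = 87.964594
per-turn = √(87.964594² + 37.5²) = √(7737.7699 + 1406.25) = √9144.0199 = 95.624368
L = 3.75 × 95.624368 = 358.591382
V = π·3.5² × L = 38.484510 × 358.591382 = 13800.213624

L=358.591 V=13800.214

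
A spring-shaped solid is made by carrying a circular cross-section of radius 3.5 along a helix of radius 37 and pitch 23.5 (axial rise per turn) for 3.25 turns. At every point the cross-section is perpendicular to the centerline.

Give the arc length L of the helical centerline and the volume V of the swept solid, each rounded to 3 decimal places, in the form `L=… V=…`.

L=759.403 V=29225.268

2πR = 2π·37 = 232.477856
per-turn = √(232.477856² + 23.5²) = √(54045.9537 + 552.25) = √54598.2037 = 233.662585
L = 3.25 × 233.662585 = 759.403402
V = π·3.5² × L = 38.484510 × 759.403402 = 29225.267813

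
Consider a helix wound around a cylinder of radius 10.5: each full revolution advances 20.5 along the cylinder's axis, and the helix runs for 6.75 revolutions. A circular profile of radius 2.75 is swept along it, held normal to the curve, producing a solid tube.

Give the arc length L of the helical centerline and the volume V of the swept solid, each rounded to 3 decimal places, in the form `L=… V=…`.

L=466.324 V=11079.067

2πR = 2π·10.5 = 65.973446
per-turn = √(65.973446² + 20.5²) = √(4352.4955 + 420.25) = √4772.7455 = 69.085060
L = 6.75 × 69.085060 = 466.324156
V = π·2.75² × L = 23.758294 × 466.324156 = 11079.066610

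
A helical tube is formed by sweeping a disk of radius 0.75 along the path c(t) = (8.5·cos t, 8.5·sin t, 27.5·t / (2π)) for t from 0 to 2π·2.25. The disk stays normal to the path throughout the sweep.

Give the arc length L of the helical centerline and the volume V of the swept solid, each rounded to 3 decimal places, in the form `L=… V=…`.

2πR = 2π·8.5 = 53.407075
per-turn = √(53.407075² + 27.5²) = √(2852.3157 + 756.25) = √3608.5657 = 60.071338
L = 2.25 × 60.071338 = 135.160511
V = π·0.75² × L = 1.767146 × 135.160511 = 238.848338

L=135.161 V=238.848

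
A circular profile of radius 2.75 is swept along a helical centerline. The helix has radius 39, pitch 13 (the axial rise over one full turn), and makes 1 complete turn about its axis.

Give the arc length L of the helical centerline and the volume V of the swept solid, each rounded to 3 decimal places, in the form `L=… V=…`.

L=245.389 V=5830.020

2πR = 2π·39 = 245.044227
per-turn = √(245.044227² + 13²) = √(60046.6732 + 169) = √60215.6732 = 245.388820
L = 1 × 245.388820 = 245.388820
V = π·2.75² × L = 23.758294 × 245.388820 = 5830.019848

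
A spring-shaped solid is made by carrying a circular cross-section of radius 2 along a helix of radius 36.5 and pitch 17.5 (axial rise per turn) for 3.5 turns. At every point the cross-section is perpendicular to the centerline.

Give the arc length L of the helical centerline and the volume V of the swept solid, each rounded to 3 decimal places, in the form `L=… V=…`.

L=805.010 V=10116.060

2πR = 2π·36.5 = 229.336264
per-turn = √(229.336264² + 17.5²) = √(52595.1219 + 306.25) = √52901.3719 = 230.002982
L = 3.5 × 230.002982 = 805.010438
V = π·2² × L = 12.566371 × 805.010438 = 10116.059512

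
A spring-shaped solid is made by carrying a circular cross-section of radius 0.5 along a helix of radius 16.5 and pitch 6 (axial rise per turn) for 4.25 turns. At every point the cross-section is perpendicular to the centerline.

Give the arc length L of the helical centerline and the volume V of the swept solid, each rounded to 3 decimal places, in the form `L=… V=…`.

L=441.346 V=346.632

2πR = 2π·16.5 = 103.672558
per-turn = √(103.672558² + 6²) = √(10747.9992 + 36) = √10783.9992 = 103.846036
L = 4.25 × 103.846036 = 441.345653
V = π·0.5² × L = 0.785398 × 441.345653 = 346.632065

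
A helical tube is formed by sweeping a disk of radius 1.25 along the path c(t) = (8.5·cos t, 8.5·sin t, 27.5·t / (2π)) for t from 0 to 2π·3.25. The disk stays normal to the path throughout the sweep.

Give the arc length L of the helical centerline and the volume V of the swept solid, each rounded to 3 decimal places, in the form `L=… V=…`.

L=195.232 V=958.342

2πR = 2π·8.5 = 53.407075
per-turn = √(53.407075² + 27.5²) = √(2852.3157 + 756.25) = √3608.5657 = 60.071338
L = 3.25 × 60.071338 = 195.231849
V = π·1.25² × L = 4.908739 × 195.231849 = 958.342098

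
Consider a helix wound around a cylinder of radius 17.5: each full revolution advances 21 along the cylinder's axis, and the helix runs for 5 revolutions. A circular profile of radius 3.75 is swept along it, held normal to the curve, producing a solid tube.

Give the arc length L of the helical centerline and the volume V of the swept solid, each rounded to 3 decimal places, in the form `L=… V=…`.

2πR = 2π·17.5 = 109.955743
per-turn = √(109.955743² + 21²) = √(12090.2654 + 441) = √12531.2654 = 111.943135
L = 5 × 111.943135 = 559.715673
V = π·3.75² × L = 44.178647 × 559.715673 = 24727.480972

L=559.716 V=24727.481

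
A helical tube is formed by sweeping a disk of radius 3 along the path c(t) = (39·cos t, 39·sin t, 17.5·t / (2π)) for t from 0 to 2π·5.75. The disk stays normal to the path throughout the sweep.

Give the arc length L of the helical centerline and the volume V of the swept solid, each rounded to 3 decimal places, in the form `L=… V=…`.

2πR = 2π·39 = 245.044227
per-turn = √(245.044227² + 17.5²) = √(60046.6732 + 306.25) = √60352.9232 = 245.668319
L = 5.75 × 245.668319 = 1412.592837
V = π·3² × L = 28.274334 × 1412.592837 = 39940.121507

L=1412.593 V=39940.122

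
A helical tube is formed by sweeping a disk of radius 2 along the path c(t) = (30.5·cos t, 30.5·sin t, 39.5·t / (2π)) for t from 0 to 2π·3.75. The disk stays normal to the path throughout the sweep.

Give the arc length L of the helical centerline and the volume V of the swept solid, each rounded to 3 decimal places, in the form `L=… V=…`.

2πR = 2π·30.5 = 191.637152
per-turn = √(191.637152² + 39.5²) = √(36724.7980 + 1560.25) = √38285.0480 = 195.665654
L = 3.75 × 195.665654 = 733.746201
V = π·2² × L = 12.566371 × 733.746201 = 9220.526696

L=733.746 V=9220.527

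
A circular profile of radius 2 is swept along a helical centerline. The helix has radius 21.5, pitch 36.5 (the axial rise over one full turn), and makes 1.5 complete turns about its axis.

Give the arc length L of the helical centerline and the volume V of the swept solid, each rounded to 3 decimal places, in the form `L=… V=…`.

L=209.899 V=2637.668

2πR = 2π·21.5 = 135.088484
per-turn = √(135.088484² + 36.5²) = √(18248.8985 + 1332.25) = √19581.1485 = 139.932657
L = 1.5 × 139.932657 = 209.898986
V = π·2² × L = 12.566371 × 209.898986 = 2637.668446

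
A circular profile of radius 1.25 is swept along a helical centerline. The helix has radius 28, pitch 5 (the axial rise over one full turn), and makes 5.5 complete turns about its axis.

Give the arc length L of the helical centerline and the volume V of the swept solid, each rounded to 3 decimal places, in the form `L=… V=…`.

2πR = 2π·28 = 175.929189
per-turn = √(175.929189² + 5²) = √(30951.0794 + 25) = √30976.0794 = 176.000226
L = 5.5 × 176.000226 = 968.001241
V = π·1.25² × L = 4.908739 × 968.001241 = 4751.664979

L=968.001 V=4751.665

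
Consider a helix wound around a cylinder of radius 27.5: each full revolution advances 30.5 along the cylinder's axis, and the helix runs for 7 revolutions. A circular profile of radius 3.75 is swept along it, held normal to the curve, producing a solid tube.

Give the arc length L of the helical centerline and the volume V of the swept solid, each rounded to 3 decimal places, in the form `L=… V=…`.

L=1228.212 V=54260.738

2πR = 2π·27.5 = 172.787596
per-turn = √(172.787596² + 30.5²) = √(29855.5533 + 930.25) = √30785.8033 = 175.458837
L = 7 × 175.458837 = 1228.211856
V = π·3.75² × L = 44.178647 × 1228.211856 = 54260.737632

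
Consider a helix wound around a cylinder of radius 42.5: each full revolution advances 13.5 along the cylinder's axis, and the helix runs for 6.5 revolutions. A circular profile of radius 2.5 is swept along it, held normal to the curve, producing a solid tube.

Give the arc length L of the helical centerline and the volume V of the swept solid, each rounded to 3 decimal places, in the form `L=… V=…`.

2πR = 2π·42.5 = 267.035376
per-turn = √(267.035376² + 13.5²) = √(71307.8918 + 182.25) = √71490.1418 = 267.376405
L = 6.5 × 267.376405 = 1737.946631
V = π·2.5² × L = 19.634954 × 1737.946631 = 34124.502295

L=1737.947 V=34124.502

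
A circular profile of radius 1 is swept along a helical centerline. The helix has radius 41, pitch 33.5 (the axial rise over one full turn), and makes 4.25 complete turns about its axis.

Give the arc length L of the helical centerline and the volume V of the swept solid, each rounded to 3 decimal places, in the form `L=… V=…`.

2πR = 2π·41 = 257.610598
per-turn = √(257.610598² + 33.5²) = √(66363.2200 + 1122.25) = √67485.4700 = 259.779657
L = 4.25 × 259.779657 = 1104.063541
V = π·1² × L = 3.141593 × 1104.063541 = 3468.517908

L=1104.064 V=3468.518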